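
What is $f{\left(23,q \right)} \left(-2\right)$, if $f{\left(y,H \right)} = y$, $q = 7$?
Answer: $-46$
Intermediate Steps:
$f{\left(23,q \right)} \left(-2\right) = 23 \left(-2\right) = -46$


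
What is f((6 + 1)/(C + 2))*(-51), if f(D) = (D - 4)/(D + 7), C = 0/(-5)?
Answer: 17/7 ≈ 2.4286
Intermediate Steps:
C = 0 (C = 0*(-⅕) = 0)
f(D) = (-4 + D)/(7 + D)
f((6 + 1)/(C + 2))*(-51) = ((-4 + (6 + 1)/(0 + 2))/(7 + (6 + 1)/(0 + 2)))*(-51) = ((-4 + 7/2)/(7 + 7/2))*(-51) = (-½/(21/2))*(-51) = ((2/21)*(-½))*(-51) = -1/21*(-51) = 17/7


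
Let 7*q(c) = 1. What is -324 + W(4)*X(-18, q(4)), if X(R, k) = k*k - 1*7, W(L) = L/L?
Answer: -16218/49 ≈ -330.98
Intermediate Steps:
q(c) = ⅐ (q(c) = (⅐)*1 = ⅐)
W(L) = 1
X(R, k) = -7 + k² (X(R, k) = k² - 7 = -7 + k²)
-324 + W(4)*X(-18, q(4)) = -324 + 1*(-7 + (⅐)²) = -324 + 1*(-7 + 1/49) = -324 + 1*(-342/49) = -324 - 342/49 = -16218/49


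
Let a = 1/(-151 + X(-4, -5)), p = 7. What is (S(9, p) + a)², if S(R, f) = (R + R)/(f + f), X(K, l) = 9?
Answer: 1615441/988036 ≈ 1.6350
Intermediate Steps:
S(R, f) = R/f (S(R, f) = (2*R)/((2*f)) = (2*R)*(1/(2*f)) = R/f)
a = -1/142 (a = 1/(-151 + 9) = 1/(-142) = -1/142 ≈ -0.0070423)
(S(9, p) + a)² = (9/7 - 1/142)² = (1271/994)² = 1615441/988036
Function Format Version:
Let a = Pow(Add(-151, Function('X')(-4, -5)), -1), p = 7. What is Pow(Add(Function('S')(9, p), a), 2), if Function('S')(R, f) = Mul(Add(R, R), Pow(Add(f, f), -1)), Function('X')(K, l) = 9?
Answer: Rational(1615441, 988036) ≈ 1.6350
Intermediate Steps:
Function('S')(R, f) = Mul(R, Pow(f, -1)) (Function('S')(R, f) = Mul(Mul(2, R), Pow(Mul(2, f), -1)) = Mul(Mul(2, R), Mul(Rational(1, 2), Pow(f, -1))) = Mul(R, Pow(f, -1)))
a = Rational(-1, 142) (a = Pow(Add(-151, 9), -1) = Pow(-142, -1) = Rational(-1, 142) ≈ -0.0070423)
Pow(Add(Function('S')(9, p), a), 2) = Pow(Add(Mul(9, Pow(7, -1)), Rational(-1, 142)), 2) = Pow(Add(Mul(9, Rational(1, 7)), Rational(-1, 142)), 2) = Pow(Add(Rational(9, 7), Rational(-1, 142)), 2) = Pow(Rational(1271, 994), 2) = Rational(1615441, 988036)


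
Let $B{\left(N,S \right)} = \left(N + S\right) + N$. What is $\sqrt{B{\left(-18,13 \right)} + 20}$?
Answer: $i \sqrt{3} \approx 1.732 i$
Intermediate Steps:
$B{\left(N,S \right)} = S + 2 N$
$\sqrt{B{\left(-18,13 \right)} + 20} = \sqrt{\left(13 + 2 \left(-18\right)\right) + 20} = \sqrt{\left(13 - 36\right) + 20} = \sqrt{-23 + 20} = \sqrt{-3} = i \sqrt{3}$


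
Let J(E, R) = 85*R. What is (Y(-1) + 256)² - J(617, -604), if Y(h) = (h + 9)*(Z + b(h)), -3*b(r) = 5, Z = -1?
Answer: 957676/9 ≈ 1.0641e+5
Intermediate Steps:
b(r) = -5/3 (b(r) = -⅓*5 = -5/3)
Y(h) = -24 - 8*h/3 (Y(h) = (h + 9)*(-1 - 5/3) = (9 + h)*(-8/3) = -24 - 8*h/3)
(Y(-1) + 256)² - J(617, -604) = ((-24 - 8/3*(-1)) + 256)² - 85*(-604) = ((-24 + 8/3) + 256)² - 1*(-51340) = (-64/3 + 256)² + 51340 = (704/3)² + 51340 = 495616/9 + 51340 = 957676/9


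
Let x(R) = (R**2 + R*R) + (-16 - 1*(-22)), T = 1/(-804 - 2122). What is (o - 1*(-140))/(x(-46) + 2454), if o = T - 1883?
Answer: -5100019/19580792 ≈ -0.26046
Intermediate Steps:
T = -1/2926 (T = 1/(-2926) = -1/2926 ≈ -0.00034176)
o = -5509659/2926 (o = -1/2926 - 1883 = -5509659/2926 ≈ -1883.0)
x(R) = 6 + 2*R**2 (x(R) = (R**2 + R**2) + (-16 + 22) = 2*R**2 + 6 = 6 + 2*R**2)
(o - 1*(-140))/(x(-46) + 2454) = (-5509659/2926 - 1*(-140))/((6 + 2*(-46)**2) + 2454) = (-5509659/2926 + 140)/((6 + 2*2116) + 2454) = -5100019/(2926*((6 + 4232) + 2454)) = -5100019/(2926*(4238 + 2454)) = -5100019/2926/6692 = -5100019/2926*1/6692 = -5100019/19580792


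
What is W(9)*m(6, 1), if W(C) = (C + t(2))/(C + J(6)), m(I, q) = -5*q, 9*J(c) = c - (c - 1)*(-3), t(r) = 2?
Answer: -165/34 ≈ -4.8529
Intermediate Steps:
J(c) = -⅓ + 4*c/9 (J(c) = (c - (c - 1)*(-3))/9 = (c - (-1 + c)*(-3))/9 = (c - (3 - 3*c))/9 = (c + (-3 + 3*c))/9 = (-3 + 4*c)/9 = -⅓ + 4*c/9)
W(C) = (2 + C)/(7/3 + C) (W(C) = (C + 2)/(C + (-⅓ + (4/9)*6)) = (2 + C)/(C + (-⅓ + 8/3)) = (2 + C)/(C + 7/3) = (2 + C)/(7/3 + C))
W(9)*m(6, 1) = (3*(2 + 9)/(7 + 3*9))*(-5*1) = (3*11/(7 + 27))*(-5) = (3*11/34)*(-5) = (3*(1/34)*11)*(-5) = (33/34)*(-5) = -165/34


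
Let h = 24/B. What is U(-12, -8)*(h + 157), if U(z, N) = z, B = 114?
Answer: -35844/19 ≈ -1886.5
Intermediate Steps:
h = 4/19 (h = 24/114 = 24*(1/114) = 4/19 ≈ 0.21053)
U(-12, -8)*(h + 157) = -12*(4/19 + 157) = -12*2987/19 = -35844/19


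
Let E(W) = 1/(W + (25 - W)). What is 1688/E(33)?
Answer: 42200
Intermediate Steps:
E(W) = 1/25
1688/E(33) = 1688/(1/25) = 1688*25 = 42200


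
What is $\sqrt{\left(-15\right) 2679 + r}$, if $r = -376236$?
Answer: $9 i \sqrt{5141} \approx 645.31 i$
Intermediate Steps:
$\sqrt{\left(-15\right) 2679 + r} = \sqrt{\left(-15\right) 2679 - 376236} = \sqrt{-40185 - 376236} = \sqrt{-416421} = 9 i \sqrt{5141}$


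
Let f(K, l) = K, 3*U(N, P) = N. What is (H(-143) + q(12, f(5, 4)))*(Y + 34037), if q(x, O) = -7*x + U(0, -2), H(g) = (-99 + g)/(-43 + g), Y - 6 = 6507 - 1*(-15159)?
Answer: -428457919/93 ≈ -4.6071e+6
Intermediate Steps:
U(N, P) = N/3
Y = 21672 (Y = 6 + (6507 - 1*(-15159)) = 6 + (6507 + 15159) = 6 + 21666 = 21672)
H(g) = (-99 + g)/(-43 + g)
q(x, O) = -7*x (q(x, O) = -7*x + (⅓)*0 = -7*x + 0 = -7*x)
(H(-143) + q(12, f(5, 4)))*(Y + 34037) = ((-99 - 143)/(-43 - 143) - 7*12)*(21672 + 34037) = (-242/(-186) - 84)*55709 = (-1/186*(-242) - 84)*55709 = (121/93 - 84)*55709 = -7691/93*55709 = -428457919/93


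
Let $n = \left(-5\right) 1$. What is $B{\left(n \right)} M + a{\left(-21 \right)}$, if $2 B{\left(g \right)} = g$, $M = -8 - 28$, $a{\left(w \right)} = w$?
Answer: $69$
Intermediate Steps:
$n = -5$
$M = -36$ ($M = -8 - 28 = -36$)
$B{\left(g \right)} = \frac{g}{2}$
$B{\left(n \right)} M + a{\left(-21 \right)} = \frac{1}{2} \left(-5\right) \left(-36\right) - 21 = \left(- \frac{5}{2}\right) \left(-36\right) - 21 = 90 - 21 = 69$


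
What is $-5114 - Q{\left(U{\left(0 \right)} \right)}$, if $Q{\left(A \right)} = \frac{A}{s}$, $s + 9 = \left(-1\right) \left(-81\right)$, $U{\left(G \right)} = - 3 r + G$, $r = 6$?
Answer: $- \frac{20455}{4} \approx -5113.8$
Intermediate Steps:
$U{\left(G \right)} = -18 + G$ ($U{\left(G \right)} = \left(-3\right) 6 + G = -18 + G$)
$s = 72$ ($s = -9 - -81 = -9 + 81 = 72$)
$Q{\left(A \right)} = \frac{A}{72}$
$-5114 - Q{\left(U{\left(0 \right)} \right)} = -5114 - \frac{-18 + 0}{72} = -5114 - \frac{1}{72} \left(-18\right) = -5114 - - \frac{1}{4} = -5114 + \frac{1}{4} = - \frac{20455}{4}$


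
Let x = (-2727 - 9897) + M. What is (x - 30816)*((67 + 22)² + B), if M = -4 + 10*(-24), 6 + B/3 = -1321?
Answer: -172114960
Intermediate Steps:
B = -3981 (B = -18 + 3*(-1321) = -18 - 3963 = -3981)
M = -244 (M = -4 - 240 = -244)
x = -12868 (x = (-2727 - 9897) - 244 = -12624 - 244 = -12868)
(x - 30816)*((67 + 22)² + B) = (-12868 - 30816)*((67 + 22)² - 3981) = -43684*(89² - 3981) = -43684*(7921 - 3981) = -43684*3940 = -172114960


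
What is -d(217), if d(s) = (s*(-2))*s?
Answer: 94178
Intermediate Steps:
d(s) = -2*s**2 (d(s) = (-2*s)*s = -2*s**2)
-d(217) = -(-2)*217**2 = -(-2)*47089 = -1*(-94178) = 94178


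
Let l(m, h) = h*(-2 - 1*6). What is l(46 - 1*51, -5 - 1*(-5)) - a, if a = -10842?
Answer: 10842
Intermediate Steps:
l(m, h) = -8*h (l(m, h) = h*(-2 - 6) = h*(-8) = -8*h)
l(46 - 1*51, -5 - 1*(-5)) - a = -8*(-5 - 1*(-5)) - 1*(-10842) = -8*(-5 + 5) + 10842 = -8*0 + 10842 = 0 + 10842 = 10842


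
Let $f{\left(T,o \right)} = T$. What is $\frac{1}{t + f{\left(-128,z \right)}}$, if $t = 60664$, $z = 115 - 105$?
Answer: $\frac{1}{60536} \approx 1.6519 \cdot 10^{-5}$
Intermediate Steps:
$z = 10$ ($z = 115 - 105 = 10$)
$\frac{1}{t + f{\left(-128,z \right)}} = \frac{1}{60664 - 128} = \frac{1}{60536}$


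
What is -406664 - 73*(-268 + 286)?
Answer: -407978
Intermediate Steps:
-406664 - 73*(-268 + 286) = -406664 - 73*18 = -406664 - 1*1314 = -406664 - 1314 = -407978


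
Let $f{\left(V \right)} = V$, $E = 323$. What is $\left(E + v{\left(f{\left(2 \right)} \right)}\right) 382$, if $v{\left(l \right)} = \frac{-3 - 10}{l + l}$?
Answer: $\frac{244289}{2} \approx 1.2214 \cdot 10^{5}$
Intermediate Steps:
$v{\left(l \right)} = - \frac{13}{2 l}$
$\left(E + v{\left(f{\left(2 \right)} \right)}\right) 382 = \left(323 - \frac{13}{2 \cdot 2}\right) 382 = \left(323 - \frac{13}{4}\right) 382 = \frac{1279}{4} \cdot 382 = \frac{244289}{2}$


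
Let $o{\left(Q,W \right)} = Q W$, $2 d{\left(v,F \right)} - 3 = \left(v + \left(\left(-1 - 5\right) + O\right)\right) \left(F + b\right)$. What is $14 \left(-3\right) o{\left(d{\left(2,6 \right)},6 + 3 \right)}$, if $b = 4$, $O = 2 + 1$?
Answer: $1323$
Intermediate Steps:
$O = 3$
$d{\left(v,F \right)} = \frac{3}{2} + \frac{\left(-3 + v\right) \left(4 + F\right)}{2}$ ($d{\left(v,F \right)} = \frac{3}{2} + \frac{\left(v + \left(\left(-1 - 5\right) + 3\right)\right) \left(F + 4\right)}{2} = \frac{3}{2} + \frac{\left(v + \left(-6 + 3\right)\right) \left(4 + F\right)}{2} = \frac{3}{2} + \frac{\left(v - 3\right) \left(4 + F\right)}{2} = \frac{3}{2} + \frac{\left(-3 + v\right) \left(4 + F\right)}{2}$)
$14 \left(-3\right) o{\left(d{\left(2,6 \right)},6 + 3 \right)} = 14 \left(-3\right) \left(- \frac{9}{2} + 2 \cdot 2 - 9 + \frac{1}{2} \cdot 6 \cdot 2\right) \left(6 + 3\right) = - 42 \left(- \frac{9}{2} + 4 - 9 + 6\right) 9 = - 42 \left(\left(- \frac{7}{2}\right) 9\right) = \left(-42\right) \left(- \frac{63}{2}\right) = 1323$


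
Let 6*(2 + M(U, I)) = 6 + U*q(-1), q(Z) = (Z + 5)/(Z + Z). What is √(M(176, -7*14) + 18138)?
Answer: √162705/3 ≈ 134.46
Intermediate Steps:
q(Z) = (5 + Z)/(2*Z) (q(Z) = (5 + Z)/((2*Z)) = (5 + Z)*(1/(2*Z)) = (5 + Z)/(2*Z))
M(U, I) = -1 - U/3 (M(U, I) = -2 + (6 + U*((½)*(5 - 1)/(-1)))/6 = -2 + (6 + U*((½)*(-1)*4))/6 = -2 + (6 + U*(-2))/6 = -2 + (6 - 2*U)/6 = -2 + (1 - U/3) = -1 - U/3)
√(M(176, -7*14) + 18138) = √((-1 - ⅓*176) + 18138) = √((-1 - 176/3) + 18138) = √(-179/3 + 18138) = √(54235/3) = √162705/3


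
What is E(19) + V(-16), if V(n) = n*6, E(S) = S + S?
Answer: -58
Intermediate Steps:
E(S) = 2*S
V(n) = 6*n
E(19) + V(-16) = 2*19 + 6*(-16) = 38 - 96 = -58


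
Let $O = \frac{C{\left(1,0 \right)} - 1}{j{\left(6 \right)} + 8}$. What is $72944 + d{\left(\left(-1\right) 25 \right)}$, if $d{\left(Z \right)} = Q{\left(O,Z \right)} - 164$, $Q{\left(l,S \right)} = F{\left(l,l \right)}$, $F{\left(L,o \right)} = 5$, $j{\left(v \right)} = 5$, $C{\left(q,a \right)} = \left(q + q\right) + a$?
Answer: $72785$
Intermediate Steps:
$C{\left(q,a \right)} = a + 2 q$ ($C{\left(q,a \right)} = 2 q + a = a + 2 q$)
$O = \frac{1}{13}$ ($O = \frac{\left(0 + 2 \cdot 1\right) - 1}{5 + 8} = \frac{\left(0 + 2\right) - 1}{13} = \left(2 - 1\right) \frac{1}{13} = 1 \cdot \frac{1}{13} = \frac{1}{13} \approx 0.076923$)
$Q{\left(l,S \right)} = 5$
$d{\left(Z \right)} = -159$ ($d{\left(Z \right)} = 5 - 164 = -159$)
$72944 + d{\left(\left(-1\right) 25 \right)} = 72944 - 159 = 72785$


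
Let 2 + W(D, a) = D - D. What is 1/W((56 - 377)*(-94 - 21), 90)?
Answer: -1/2 ≈ -0.50000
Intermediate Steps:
W(D, a) = -2 (W(D, a) = -2 + (D - D) = -2 + 0 = -2)
1/W((56 - 377)*(-94 - 21), 90) = 1/(-2) = -1/2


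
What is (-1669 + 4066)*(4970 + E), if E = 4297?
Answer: 22212999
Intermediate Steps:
(-1669 + 4066)*(4970 + E) = (-1669 + 4066)*(4970 + 4297) = 2397*9267 = 22212999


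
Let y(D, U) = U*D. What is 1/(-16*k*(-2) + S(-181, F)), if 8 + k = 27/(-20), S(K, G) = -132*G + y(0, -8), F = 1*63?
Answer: -5/43076 ≈ -0.00011607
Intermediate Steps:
y(D, U) = D*U
F = 63
S(K, G) = -132*G (S(K, G) = -132*G + 0*(-8) = -132*G + 0 = -132*G)
k = -187/20 (k = -8 + 27/(-20) = -8 + 27*(-1/20) = -8 - 27/20 = -187/20 ≈ -9.3500)
1/(-16*k*(-2) + S(-181, F)) = 1/(-16*(-187/20)*(-2) - 132*63) = 1/((748/5)*(-2) - 8316) = 1/(-1496/5 - 8316) = 1/(-43076/5) = -5/43076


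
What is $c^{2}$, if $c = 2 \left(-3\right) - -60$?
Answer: $2916$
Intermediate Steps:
$c = 54$ ($c = -6 + 60 = 54$)
$c^{2} = 54^{2} = 2916$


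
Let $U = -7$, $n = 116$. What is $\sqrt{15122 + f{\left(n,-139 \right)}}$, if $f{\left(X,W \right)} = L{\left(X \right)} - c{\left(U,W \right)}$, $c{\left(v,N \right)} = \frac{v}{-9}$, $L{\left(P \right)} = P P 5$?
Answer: $\frac{\sqrt{741611}}{3} \approx 287.06$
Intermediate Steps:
$L{\left(P \right)} = 5 P^{2}$ ($L{\left(P \right)} = P^{2} \cdot 5 = 5 P^{2}$)
$c{\left(v,N \right)} = - \frac{v}{9}$ ($c{\left(v,N \right)} = v \left(- \frac{1}{9}\right) = - \frac{v}{9}$)
$f{\left(X,W \right)} = - \frac{7}{9} + 5 X^{2}$ ($f{\left(X,W \right)} = 5 X^{2} - \left(- \frac{1}{9}\right) \left(-7\right) = 5 X^{2} - \frac{7}{9} = - \frac{7}{9} + 5 X^{2}$)
$\sqrt{15122 + f{\left(n,-139 \right)}} = \sqrt{15122 - \left(\frac{7}{9} - 5 \cdot 116^{2}\right)} = \sqrt{15122 + \left(- \frac{7}{9} + 5 \cdot 13456\right)} = \sqrt{15122 + \left(- \frac{7}{9} + 67280\right)} = \sqrt{15122 + \frac{605513}{9}} = \sqrt{\frac{741611}{9}} = \frac{\sqrt{741611}}{3}$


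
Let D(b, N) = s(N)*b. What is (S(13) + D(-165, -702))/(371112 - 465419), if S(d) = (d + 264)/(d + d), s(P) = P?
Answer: -3011857/2451982 ≈ -1.2283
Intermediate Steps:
S(d) = (264 + d)/(2*d) (S(d) = (264 + d)/((2*d)) = (264 + d)*(1/(2*d)) = (264 + d)/(2*d))
D(b, N) = N*b
(S(13) + D(-165, -702))/(371112 - 465419) = ((½)*(264 + 13)/13 - 702*(-165))/(371112 - 465419) = ((½)*(1/13)*277 + 115830)/(-94307) = (277/26 + 115830)*(-1/94307) = (3011857/26)*(-1/94307) = -3011857/2451982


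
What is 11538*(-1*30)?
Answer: -346140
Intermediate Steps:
11538*(-1*30) = 11538*(-30) = -346140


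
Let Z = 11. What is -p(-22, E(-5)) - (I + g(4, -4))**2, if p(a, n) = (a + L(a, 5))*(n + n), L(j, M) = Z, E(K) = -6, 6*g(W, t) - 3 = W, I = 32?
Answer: -44353/36 ≈ -1232.0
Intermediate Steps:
g(W, t) = 1/2 + W/6
L(j, M) = 11
p(a, n) = 2*n*(11 + a) (p(a, n) = (a + 11)*(n + n) = (11 + a)*(2*n) = 2*n*(11 + a))
-p(-22, E(-5)) - (I + g(4, -4))**2 = -2*(-6)*(11 - 22) - (32 + (1/2 + (1/6)*4))**2 = -2*(-6)*(-11) - (32 + (1/2 + 2/3))**2 = -1*132 - (32 + 7/6)**2 = -132 - (199/6)**2 = -132 - 1*39601/36 = -132 - 39601/36 = -44353/36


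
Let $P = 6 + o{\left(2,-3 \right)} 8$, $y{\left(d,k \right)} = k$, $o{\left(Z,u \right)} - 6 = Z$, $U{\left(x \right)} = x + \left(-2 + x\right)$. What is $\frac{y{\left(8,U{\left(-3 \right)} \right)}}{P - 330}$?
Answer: $\frac{2}{65} \approx 0.030769$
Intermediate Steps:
$U{\left(x \right)} = -2 + 2 x$
$o{\left(Z,u \right)} = 6 + Z$
$P = 70$ ($P = 6 + \left(6 + 2\right) 8 = 6 + 8 \cdot 8 = 6 + 64 = 70$)
$\frac{y{\left(8,U{\left(-3 \right)} \right)}}{P - 330} = \frac{-2 + 2 \left(-3\right)}{70 - 330} = \frac{-2 - 6}{-260} = \left(-8\right) \left(- \frac{1}{260}\right) = \frac{2}{65}$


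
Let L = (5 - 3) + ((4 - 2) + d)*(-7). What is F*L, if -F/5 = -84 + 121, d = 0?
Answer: 2220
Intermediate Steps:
F = -185 (F = -5*(-84 + 121) = -5*37 = -185)
L = -12 (L = (5 - 3) + ((4 - 2) + 0)*(-7) = 2 + (2 + 0)*(-7) = 2 + 2*(-7) = 2 - 14 = -12)
F*L = -185*(-12) = 2220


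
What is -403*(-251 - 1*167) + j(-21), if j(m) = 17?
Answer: 168471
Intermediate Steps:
-403*(-251 - 1*167) + j(-21) = -403*(-251 - 1*167) + 17 = -403*(-251 - 167) + 17 = -403*(-418) + 17 = 168454 + 17 = 168471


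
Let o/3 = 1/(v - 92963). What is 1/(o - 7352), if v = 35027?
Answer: -19312/141981825 ≈ -0.00013602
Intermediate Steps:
o = -1/19312 (o = 3/(35027 - 92963) = 3/(-57936) = 3*(-1/57936) = -1/19312 ≈ -5.1781e-5)
1/(o - 7352) = 1/(-1/19312 - 7352) = 1/(-141981825/19312) = -19312/141981825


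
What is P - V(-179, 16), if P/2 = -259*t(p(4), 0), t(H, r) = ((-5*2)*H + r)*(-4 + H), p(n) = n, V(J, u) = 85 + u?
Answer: -101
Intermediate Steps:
t(H, r) = (-4 + H)*(r - 10*H) (t(H, r) = (-10*H + r)*(-4 + H) = (r - 10*H)*(-4 + H) = (-4 + H)*(r - 10*H))
P = 0 (P = 2*(-259*(-10*4**2 - 4*0 + 40*4 + 4*0)) = 2*(-259*(-10*16 + 0 + 160 + 0)) = 2*(-259*(-160 + 0 + 160 + 0)) = 2*(-259*0) = 2*0 = 0)
P - V(-179, 16) = 0 - (85 + 16) = 0 - 1*101 = 0 - 101 = -101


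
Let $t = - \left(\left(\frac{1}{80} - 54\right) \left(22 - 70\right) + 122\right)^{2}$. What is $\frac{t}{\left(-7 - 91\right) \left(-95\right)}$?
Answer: $- \frac{184063489}{232750} \approx -790.82$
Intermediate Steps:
$t = - \frac{184063489}{25}$ ($t = - \left(\left(\frac{1}{80} - 54\right) \left(-48\right) + 122\right)^{2} = - \left(\left(- \frac{4319}{80}\right) \left(-48\right) + 122\right)^{2} = - \left(\frac{12957}{5} + 122\right)^{2} = - \left(\frac{13567}{5}\right)^{2} = \left(-1\right) \frac{184063489}{25} = - \frac{184063489}{25} \approx -7.3625 \cdot 10^{6}$)
$\frac{t}{\left(-7 - 91\right) \left(-95\right)} = - \frac{184063489}{25 \left(-7 - 91\right) \left(-95\right)} = - \frac{184063489}{25 \left(\left(-98\right) \left(-95\right)\right)} = - \frac{184063489}{25 \cdot 9310} = \left(- \frac{184063489}{25}\right) \frac{1}{9310} = - \frac{184063489}{232750}$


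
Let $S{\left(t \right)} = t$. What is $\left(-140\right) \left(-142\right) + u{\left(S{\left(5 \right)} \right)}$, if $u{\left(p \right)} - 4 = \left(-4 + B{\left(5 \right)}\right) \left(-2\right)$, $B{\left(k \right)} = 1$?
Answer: $19890$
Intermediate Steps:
$u{\left(p \right)} = 10$ ($u{\left(p \right)} = 4 + \left(-4 + 1\right) \left(-2\right) = 4 - -6 = 4 + 6 = 10$)
$\left(-140\right) \left(-142\right) + u{\left(S{\left(5 \right)} \right)} = \left(-140\right) \left(-142\right) + 10 = 19880 + 10 = 19890$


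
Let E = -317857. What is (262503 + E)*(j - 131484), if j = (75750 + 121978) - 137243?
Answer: 3930078646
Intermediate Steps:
j = 60485 (j = 197728 - 137243 = 60485)
(262503 + E)*(j - 131484) = (262503 - 317857)*(60485 - 131484) = -55354*(-70999) = 3930078646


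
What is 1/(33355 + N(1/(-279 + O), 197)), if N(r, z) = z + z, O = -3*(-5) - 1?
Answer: 1/33749 ≈ 2.9630e-5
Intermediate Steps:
O = 14 (O = 15 - 1 = 14)
N(r, z) = 2*z
1/(33355 + N(1/(-279 + O), 197)) = 1/(33355 + 2*197) = 1/(33355 + 394) = 1/33749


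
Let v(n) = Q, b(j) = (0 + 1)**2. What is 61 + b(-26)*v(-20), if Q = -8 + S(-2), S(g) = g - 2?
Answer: 49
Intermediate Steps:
S(g) = -2 + g
b(j) = 1 (b(j) = 1**2 = 1)
Q = -12 (Q = -8 + (-2 - 2) = -8 - 4 = -12)
v(n) = -12
61 + b(-26)*v(-20) = 61 + 1*(-12) = 61 - 12 = 49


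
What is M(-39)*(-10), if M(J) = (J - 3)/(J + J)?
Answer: -70/13 ≈ -5.3846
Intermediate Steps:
M(J) = (-3 + J)/(2*J) (M(J) = (-3 + J)/((2*J)) = (-3 + J)*(1/(2*J)) = (-3 + J)/(2*J))
M(-39)*(-10) = ((½)*(-3 - 39)/(-39))*(-10) = ((½)*(-1/39)*(-42))*(-10) = (7/13)*(-10) = -70/13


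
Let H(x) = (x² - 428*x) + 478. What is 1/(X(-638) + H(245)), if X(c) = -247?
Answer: -1/44604 ≈ -2.2420e-5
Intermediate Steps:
H(x) = 478 + x² - 428*x
1/(X(-638) + H(245)) = 1/(-247 + (478 + 245² - 428*245)) = 1/(-247 + (478 + 60025 - 104860)) = 1/(-247 - 44357) = 1/(-44604) = -1/44604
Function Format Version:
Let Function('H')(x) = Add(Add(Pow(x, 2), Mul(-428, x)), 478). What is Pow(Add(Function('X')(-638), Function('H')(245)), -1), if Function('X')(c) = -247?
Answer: Rational(-1, 44604) ≈ -2.2420e-5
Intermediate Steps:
Function('H')(x) = Add(478, Pow(x, 2), Mul(-428, x))
Pow(Add(Function('X')(-638), Function('H')(245)), -1) = Pow(Add(-247, Add(478, Pow(245, 2), Mul(-428, 245))), -1) = Pow(Add(-247, Add(478, 60025, -104860)), -1) = Pow(Add(-247, -44357), -1) = Pow(-44604, -1) = Rational(-1, 44604)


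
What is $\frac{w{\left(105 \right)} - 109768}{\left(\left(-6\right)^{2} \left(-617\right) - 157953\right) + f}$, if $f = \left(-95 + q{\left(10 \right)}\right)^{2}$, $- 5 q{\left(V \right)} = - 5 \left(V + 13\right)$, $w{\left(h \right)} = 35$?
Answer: $\frac{109733}{174981} \approx 0.62711$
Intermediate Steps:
$q{\left(V \right)} = 13 + V$ ($q{\left(V \right)} = - \frac{\left(-5\right) \left(V + 13\right)}{5} = - \frac{\left(-5\right) \left(13 + V\right)}{5} = - \frac{-65 - 5 V}{5} = 13 + V$)
$f = 5184$ ($f = \left(-95 + \left(13 + 10\right)\right)^{2} = \left(-95 + 23\right)^{2} = \left(-72\right)^{2} = 5184$)
$\frac{w{\left(105 \right)} - 109768}{\left(\left(-6\right)^{2} \left(-617\right) - 157953\right) + f} = \frac{35 - 109768}{\left(\left(-6\right)^{2} \left(-617\right) - 157953\right) + 5184} = - \frac{109733}{\left(36 \left(-617\right) - 157953\right) + 5184} = - \frac{109733}{\left(-22212 - 157953\right) + 5184} = - \frac{109733}{-180165 + 5184} = - \frac{109733}{-174981} = \left(-109733\right) \left(- \frac{1}{174981}\right) = \frac{109733}{174981}$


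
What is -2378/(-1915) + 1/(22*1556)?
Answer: 81405611/65554280 ≈ 1.2418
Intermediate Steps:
-2378/(-1915) + 1/(22*1556) = -2378*(-1/1915) + (1/22)*(1/1556) = 2378/1915 + 1/34232 = 81405611/65554280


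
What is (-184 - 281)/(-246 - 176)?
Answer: 465/422 ≈ 1.1019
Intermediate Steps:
(-184 - 281)/(-246 - 176) = -465/(-422) = -465*(-1/422) = 465/422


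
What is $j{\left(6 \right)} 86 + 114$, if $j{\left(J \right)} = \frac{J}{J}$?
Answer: $200$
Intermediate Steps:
$j{\left(J \right)} = 1$
$j{\left(6 \right)} 86 + 114 = 1 \cdot 86 + 114 = 86 + 114 = 200$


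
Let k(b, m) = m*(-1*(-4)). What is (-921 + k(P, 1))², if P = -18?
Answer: 840889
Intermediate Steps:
k(b, m) = 4*m (k(b, m) = m*4 = 4*m)
(-921 + k(P, 1))² = (-921 + 4*1)² = (-921 + 4)² = (-917)² = 840889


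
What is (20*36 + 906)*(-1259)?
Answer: -2047134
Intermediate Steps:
(20*36 + 906)*(-1259) = (720 + 906)*(-1259) = 1626*(-1259) = -2047134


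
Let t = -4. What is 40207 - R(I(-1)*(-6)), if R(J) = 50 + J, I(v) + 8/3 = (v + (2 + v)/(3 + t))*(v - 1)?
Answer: 40165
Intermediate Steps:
I(v) = -⅔ - 2*v (I(v) = -8/3 + (v + (2 + v)/(3 - 4))*(v - 1) = -8/3 + (v + (2 + v)/(-1))*(-1 + v) = -8/3 + (v + (2 + v)*(-1))*(-1 + v) = -8/3 + (v + (-2 - v))*(-1 + v) = -8/3 - 2*(-1 + v) = -8/3 + (2 - 2*v) = -⅔ - 2*v)
40207 - R(I(-1)*(-6)) = 40207 - (50 + (-⅔ - 2*(-1))*(-6)) = 40207 - (50 + (-⅔ + 2)*(-6)) = 40207 - (50 + (4/3)*(-6)) = 40207 - (50 - 8) = 40207 - 1*42 = 40207 - 42 = 40165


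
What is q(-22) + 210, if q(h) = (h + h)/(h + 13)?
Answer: 1934/9 ≈ 214.89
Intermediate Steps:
q(h) = 2*h/(13 + h) (q(h) = (2*h)/(13 + h) = 2*h/(13 + h))
q(-22) + 210 = 2*(-22)/(13 - 22) + 210 = 2*(-22)/(-9) + 210 = 2*(-22)*(-⅑) + 210 = 44/9 + 210 = 1934/9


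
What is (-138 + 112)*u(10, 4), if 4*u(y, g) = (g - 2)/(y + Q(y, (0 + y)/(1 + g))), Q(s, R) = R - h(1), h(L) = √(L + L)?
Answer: -78/71 - 13*√2/142 ≈ -1.2281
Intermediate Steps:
h(L) = √2*√L (h(L) = √(2*L) = √2*√L)
Q(s, R) = R - √2 (Q(s, R) = R - √2*√1 = R - √2)
u(y, g) = (-2 + g)/(4*(y - √2 + y/(1 + g))) (u(y, g) = ((g - 2)/(y + ((0 + y)/(1 + g) - √2)))/4 = ((-2 + g)/(y + (y/(1 + g) - √2)))/4 = ((-2 + g)/(y + (-√2 + y/(1 + g))))/4 = ((-2 + g)/(y - √2 + y/(1 + g)))/4 = (-2 + g)/(4*(y - √2 + y/(1 + g))))
(-138 + 112)*u(10, 4) = (-138 + 112)*((1 + 4)*(-2 + 4)/(4*(10 + (1 + 4)*(10 - √2)))) = -13*5*2/(2*(10 + 5*(10 - √2))) = -13*5*2/(2*(10 + (50 - 5*√2))) = -13*5*2/(2*(60 - 5*√2)) = -65/(60 - 5*√2)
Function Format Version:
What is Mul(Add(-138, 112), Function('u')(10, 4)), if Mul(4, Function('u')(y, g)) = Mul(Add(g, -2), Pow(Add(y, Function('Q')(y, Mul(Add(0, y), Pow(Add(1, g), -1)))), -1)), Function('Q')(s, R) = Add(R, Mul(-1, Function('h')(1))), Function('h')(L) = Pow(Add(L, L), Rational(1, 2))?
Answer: Add(Rational(-78, 71), Mul(Rational(-13, 142), Pow(2, Rational(1, 2)))) ≈ -1.2281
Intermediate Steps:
Function('h')(L) = Mul(Pow(2, Rational(1, 2)), Pow(L, Rational(1, 2))) (Function('h')(L) = Pow(Mul(2, L), Rational(1, 2)) = Mul(Pow(2, Rational(1, 2)), Pow(L, Rational(1, 2))))
Function('Q')(s, R) = Add(R, Mul(-1, Pow(2, Rational(1, 2)))) (Function('Q')(s, R) = Add(R, Mul(-1, Mul(Pow(2, Rational(1, 2)), Pow(1, Rational(1, 2))))) = Add(R, Mul(-1, Mul(Pow(2, Rational(1, 2)), 1))) = Add(R, Mul(-1, Pow(2, Rational(1, 2)))))
Function('u')(y, g) = Mul(Rational(1, 4), Pow(Add(y, Mul(-1, Pow(2, Rational(1, 2))), Mul(y, Pow(Add(1, g), -1))), -1), Add(-2, g)) (Function('u')(y, g) = Mul(Rational(1, 4), Mul(Add(g, -2), Pow(Add(y, Add(Mul(Add(0, y), Pow(Add(1, g), -1)), Mul(-1, Pow(2, Rational(1, 2))))), -1))) = Mul(Rational(1, 4), Mul(Add(-2, g), Pow(Add(y, Add(Mul(y, Pow(Add(1, g), -1)), Mul(-1, Pow(2, Rational(1, 2))))), -1))) = Mul(Rational(1, 4), Mul(Add(-2, g), Pow(Add(y, Add(Mul(-1, Pow(2, Rational(1, 2))), Mul(y, Pow(Add(1, g), -1)))), -1))) = Mul(Rational(1, 4), Mul(Add(-2, g), Pow(Add(y, Mul(-1, Pow(2, Rational(1, 2))), Mul(y, Pow(Add(1, g), -1))), -1))) = Mul(Rational(1, 4), Mul(Pow(Add(y, Mul(-1, Pow(2, Rational(1, 2))), Mul(y, Pow(Add(1, g), -1))), -1), Add(-2, g))) = Mul(Rational(1, 4), Pow(Add(y, Mul(-1, Pow(2, Rational(1, 2))), Mul(y, Pow(Add(1, g), -1))), -1), Add(-2, g)))
Mul(Add(-138, 112), Function('u')(10, 4)) = Mul(Add(-138, 112), Mul(Rational(1, 4), Pow(Add(10, Mul(Add(1, 4), Add(10, Mul(-1, Pow(2, Rational(1, 2)))))), -1), Add(1, 4), Add(-2, 4))) = Mul(-26, Mul(Rational(1, 4), Pow(Add(10, Mul(5, Add(10, Mul(-1, Pow(2, Rational(1, 2)))))), -1), 5, 2)) = Mul(-26, Mul(Rational(1, 4), Pow(Add(10, Add(50, Mul(-5, Pow(2, Rational(1, 2))))), -1), 5, 2)) = Mul(-26, Mul(Rational(1, 4), Pow(Add(60, Mul(-5, Pow(2, Rational(1, 2)))), -1), 5, 2)) = Mul(-26, Mul(Rational(5, 2), Pow(Add(60, Mul(-5, Pow(2, Rational(1, 2)))), -1))) = Mul(-65, Pow(Add(60, Mul(-5, Pow(2, Rational(1, 2)))), -1))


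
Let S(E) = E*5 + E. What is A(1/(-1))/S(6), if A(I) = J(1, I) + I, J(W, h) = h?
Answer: -1/18 ≈ -0.055556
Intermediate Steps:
S(E) = 6*E (S(E) = 5*E + E = 6*E)
A(I) = 2*I (A(I) = I + I = 2*I)
A(1/(-1))/S(6) = (2/(-1))/((6*6)) = (2*(-1))/36 = (1/36)*(-2) = -1/18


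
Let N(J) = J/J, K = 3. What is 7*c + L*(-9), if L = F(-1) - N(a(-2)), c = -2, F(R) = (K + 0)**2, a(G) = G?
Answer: -86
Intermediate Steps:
F(R) = 9 (F(R) = (3 + 0)**2 = 3**2 = 9)
N(J) = 1
L = 8 (L = 9 - 1*1 = 9 - 1 = 8)
7*c + L*(-9) = 7*(-2) + 8*(-9) = -14 - 72 = -86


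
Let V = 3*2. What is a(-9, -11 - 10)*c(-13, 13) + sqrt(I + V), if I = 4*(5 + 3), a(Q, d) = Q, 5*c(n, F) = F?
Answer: -117/5 + sqrt(38) ≈ -17.236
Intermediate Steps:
c(n, F) = F/5
I = 32 (I = 4*8 = 32)
V = 6
a(-9, -11 - 10)*c(-13, 13) + sqrt(I + V) = -9*13/5 + sqrt(32 + 6) = -9*13/5 + sqrt(38) = -117/5 + sqrt(38)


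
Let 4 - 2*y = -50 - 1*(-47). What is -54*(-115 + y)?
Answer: 6021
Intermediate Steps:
y = 7/2 (y = 2 - (-50 - 1*(-47))/2 = 2 - (-50 + 47)/2 = 2 - 1/2*(-3) = 2 + 3/2 = 7/2 ≈ 3.5000)
-54*(-115 + y) = -54*(-115 + 7/2) = -54*(-223/2) = 6021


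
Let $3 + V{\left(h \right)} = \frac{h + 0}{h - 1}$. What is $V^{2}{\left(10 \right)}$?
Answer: $\frac{289}{81} \approx 3.5679$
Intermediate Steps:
$V{\left(h \right)} = -3 + \frac{h}{-1 + h}$ ($V{\left(h \right)} = -3 + \frac{h + 0}{h - 1} = -3 + \frac{h}{-1 + h}$)
$V^{2}{\left(10 \right)} = \left(\frac{3 - 20}{-1 + 10}\right)^{2} = \left(\frac{3 - 20}{9}\right)^{2} = \left(\frac{1}{9} \left(-17\right)\right)^{2} = \left(- \frac{17}{9}\right)^{2} = \frac{289}{81}$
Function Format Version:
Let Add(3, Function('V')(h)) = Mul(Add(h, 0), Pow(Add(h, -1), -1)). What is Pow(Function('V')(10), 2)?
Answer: Rational(289, 81) ≈ 3.5679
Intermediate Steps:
Function('V')(h) = Add(-3, Mul(h, Pow(Add(-1, h), -1))) (Function('V')(h) = Add(-3, Mul(Add(h, 0), Pow(Add(h, -1), -1))) = Add(-3, Mul(h, Pow(Add(-1, h), -1))))
Pow(Function('V')(10), 2) = Pow(Mul(Pow(Add(-1, 10), -1), Add(3, Mul(-2, 10))), 2) = Pow(Mul(Pow(9, -1), Add(3, -20)), 2) = Pow(Mul(Rational(1, 9), -17), 2) = Pow(Rational(-17, 9), 2) = Rational(289, 81)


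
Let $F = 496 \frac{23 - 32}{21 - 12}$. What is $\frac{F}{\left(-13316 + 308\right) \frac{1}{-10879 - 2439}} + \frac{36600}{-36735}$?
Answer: $- \frac{1013072962}{1991037} \approx -508.82$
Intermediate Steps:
$F = -496$ ($F = 496 \left(- \frac{9}{9}\right) = 496 \left(\left(-9\right) \frac{1}{9}\right) = 496 \left(-1\right) = -496$)
$\frac{F}{\left(-13316 + 308\right) \frac{1}{-10879 - 2439}} + \frac{36600}{-36735} = - \frac{496}{\left(-13316 + 308\right) \frac{1}{-10879 - 2439}} + \frac{36600}{-36735} = - \frac{496}{\left(-13008\right) \frac{1}{-13318}} + 36600 \left(- \frac{1}{36735}\right) = - \frac{496}{\left(-13008\right) \left(- \frac{1}{13318}\right)} - \frac{2440}{2449} = - \frac{496}{\frac{6504}{6659}} - \frac{2440}{2449} = \left(-496\right) \frac{6659}{6504} - \frac{2440}{2449} = - \frac{412858}{813} - \frac{2440}{2449} = - \frac{1013072962}{1991037}$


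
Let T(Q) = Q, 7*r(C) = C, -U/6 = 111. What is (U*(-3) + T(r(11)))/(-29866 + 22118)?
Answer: -13997/54236 ≈ -0.25808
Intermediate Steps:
U = -666 (U = -6*111 = -666)
r(C) = C/7
(U*(-3) + T(r(11)))/(-29866 + 22118) = (-666*(-3) + (⅐)*11)/(-29866 + 22118) = (1998 + 11/7)/(-7748) = (13997/7)*(-1/7748) = -13997/54236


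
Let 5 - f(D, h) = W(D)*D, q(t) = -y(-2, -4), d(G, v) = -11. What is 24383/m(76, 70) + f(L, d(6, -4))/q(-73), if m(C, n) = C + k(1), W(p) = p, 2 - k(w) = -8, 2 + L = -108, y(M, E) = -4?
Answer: -471319/172 ≈ -2740.2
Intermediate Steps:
L = -110 (L = -2 - 108 = -110)
k(w) = 10 (k(w) = 2 - 1*(-8) = 2 + 8 = 10)
q(t) = 4 (q(t) = -1*(-4) = 4)
m(C, n) = 10 + C (m(C, n) = C + 10 = 10 + C)
f(D, h) = 5 - D² (f(D, h) = 5 - D*D = 5 - D²)
24383/m(76, 70) + f(L, d(6, -4))/q(-73) = 24383/(10 + 76) + (5 - 1*(-110)²)/4 = 24383/86 + (5 - 1*12100)*(¼) = 24383*(1/86) + (5 - 12100)*(¼) = 24383/86 - 12095*¼ = 24383/86 - 12095/4 = -471319/172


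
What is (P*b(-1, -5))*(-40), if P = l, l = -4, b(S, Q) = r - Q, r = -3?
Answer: 320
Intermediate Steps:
b(S, Q) = -3 - Q
P = -4
(P*b(-1, -5))*(-40) = -4*(-3 - 1*(-5))*(-40) = -4*(-3 + 5)*(-40) = -4*2*(-40) = -8*(-40) = 320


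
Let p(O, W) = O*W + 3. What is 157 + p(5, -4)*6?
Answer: 55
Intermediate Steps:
p(O, W) = 3 + O*W
157 + p(5, -4)*6 = 157 + (3 + 5*(-4))*6 = 157 + (3 - 20)*6 = 157 - 17*6 = 157 - 102 = 55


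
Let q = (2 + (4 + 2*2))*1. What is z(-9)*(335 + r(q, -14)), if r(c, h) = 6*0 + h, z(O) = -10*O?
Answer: 28890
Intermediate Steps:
q = 10 (q = (2 + (4 + 4))*1 = (2 + 8)*1 = 10*1 = 10)
r(c, h) = h (r(c, h) = 0 + h = h)
z(-9)*(335 + r(q, -14)) = (-10*(-9))*(335 - 14) = 90*321 = 28890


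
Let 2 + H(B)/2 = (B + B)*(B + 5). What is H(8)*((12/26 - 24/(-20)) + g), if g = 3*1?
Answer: 124836/65 ≈ 1920.6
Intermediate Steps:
H(B) = -4 + 4*B*(5 + B) (H(B) = -4 + 2*((B + B)*(B + 5)) = -4 + 2*((2*B)*(5 + B)) = -4 + 2*(2*B*(5 + B)) = -4 + 4*B*(5 + B))
g = 3
H(8)*((12/26 - 24/(-20)) + g) = (-4 + 4*8**2 + 20*8)*((12/26 - 24/(-20)) + 3) = (-4 + 4*64 + 160)*((12*(1/26) - 24*(-1/20)) + 3) = (-4 + 256 + 160)*((6/13 + 6/5) + 3) = 412*(108/65 + 3) = 412*(303/65) = 124836/65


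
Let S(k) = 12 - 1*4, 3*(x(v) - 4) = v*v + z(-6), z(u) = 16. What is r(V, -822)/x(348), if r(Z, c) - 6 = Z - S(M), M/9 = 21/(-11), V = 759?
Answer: 2271/121132 ≈ 0.018748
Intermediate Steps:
M = -189/11 (M = 9*(21/(-11)) = 9*(21*(-1/11)) = 9*(-21/11) = -189/11 ≈ -17.182)
x(v) = 28/3 + v²/3 (x(v) = 4 + (v*v + 16)/3 = 4 + (v² + 16)/3 = 4 + (16 + v²)/3 = 4 + (16/3 + v²/3) = 28/3 + v²/3)
S(k) = 8 (S(k) = 12 - 4 = 8)
r(Z, c) = -2 + Z (r(Z, c) = 6 + (Z - 1*8) = 6 + (Z - 8) = 6 + (-8 + Z) = -2 + Z)
r(V, -822)/x(348) = (-2 + 759)/(28/3 + (⅓)*348²) = 757/(28/3 + (⅓)*121104) = 757/(28/3 + 40368) = 757/(121132/3) = 757*(3/121132) = 2271/121132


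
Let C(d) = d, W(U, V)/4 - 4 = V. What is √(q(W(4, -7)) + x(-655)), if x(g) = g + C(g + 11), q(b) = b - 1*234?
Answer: I*√1545 ≈ 39.307*I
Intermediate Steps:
W(U, V) = 16 + 4*V
q(b) = -234 + b (q(b) = b - 234 = -234 + b)
x(g) = 11 + 2*g (x(g) = g + (g + 11) = g + (11 + g) = 11 + 2*g)
√(q(W(4, -7)) + x(-655)) = √((-234 + (16 + 4*(-7))) + (11 + 2*(-655))) = √((-234 + (16 - 28)) + (11 - 1310)) = √((-234 - 12) - 1299) = √(-246 - 1299) = √(-1545) = I*√1545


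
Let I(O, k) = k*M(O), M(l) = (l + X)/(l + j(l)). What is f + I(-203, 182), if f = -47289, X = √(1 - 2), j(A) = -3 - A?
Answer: -104921/3 - 182*I/3 ≈ -34974.0 - 60.667*I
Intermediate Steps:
X = I (X = √(-1) = I ≈ 1.0*I)
M(l) = -I/3 - l/3 (M(l) = (l + I)/(l + (-3 - l)) = (I + l)/(-3) = (I + l)*(-⅓) = -I/3 - l/3)
I(O, k) = k*(-I/3 - O/3)
f + I(-203, 182) = -47289 - ⅓*182*(I - 203) = -47289 - ⅓*182*(-203 + I) = -47289 + (36946/3 - 182*I/3) = -104921/3 - 182*I/3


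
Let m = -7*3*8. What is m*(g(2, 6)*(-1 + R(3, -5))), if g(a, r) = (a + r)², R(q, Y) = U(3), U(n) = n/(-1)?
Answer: 43008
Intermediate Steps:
U(n) = -n (U(n) = n*(-1) = -n)
m = -168 (m = -21*8 = -168)
R(q, Y) = -3 (R(q, Y) = -1*3 = -3)
m*(g(2, 6)*(-1 + R(3, -5))) = -168*(2 + 6)²*(-1 - 3) = -168*8²*(-4) = -10752*(-4) = -168*(-256) = 43008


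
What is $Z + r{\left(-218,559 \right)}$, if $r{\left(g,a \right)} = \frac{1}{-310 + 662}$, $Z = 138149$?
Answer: $\frac{48628449}{352} \approx 1.3815 \cdot 10^{5}$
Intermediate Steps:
$r{\left(g,a \right)} = \frac{1}{352}$
$Z + r{\left(-218,559 \right)} = 138149 + \frac{1}{352} = \frac{48628449}{352}$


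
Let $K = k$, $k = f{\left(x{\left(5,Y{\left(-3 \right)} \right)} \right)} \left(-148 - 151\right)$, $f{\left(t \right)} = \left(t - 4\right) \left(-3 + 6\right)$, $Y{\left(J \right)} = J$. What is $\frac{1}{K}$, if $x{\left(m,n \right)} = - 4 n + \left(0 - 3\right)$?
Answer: $- \frac{1}{4485} \approx -0.00022297$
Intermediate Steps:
$x{\left(m,n \right)} = -3 - 4 n$ ($x{\left(m,n \right)} = - 4 n + \left(0 - 3\right) = - 4 n - 3 = -3 - 4 n$)
$f{\left(t \right)} = -12 + 3 t$ ($f{\left(t \right)} = \left(-4 + t\right) 3 = -12 + 3 t$)
$k = -4485$ ($k = \left(-12 + 3 \left(-3 - -12\right)\right) \left(-148 - 151\right) = \left(-12 + 3 \left(-3 + 12\right)\right) \left(-299\right) = \left(-12 + 3 \cdot 9\right) \left(-299\right) = \left(-12 + 27\right) \left(-299\right) = 15 \left(-299\right) = -4485$)
$K = -4485$
$\frac{1}{K} = \frac{1}{-4485} = - \frac{1}{4485}$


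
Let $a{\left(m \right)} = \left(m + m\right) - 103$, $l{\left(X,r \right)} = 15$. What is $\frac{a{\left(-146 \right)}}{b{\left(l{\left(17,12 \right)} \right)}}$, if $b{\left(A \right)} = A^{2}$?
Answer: $- \frac{79}{45} \approx -1.7556$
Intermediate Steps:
$a{\left(m \right)} = -103 + 2 m$ ($a{\left(m \right)} = 2 m - 103 = -103 + 2 m$)
$\frac{a{\left(-146 \right)}}{b{\left(l{\left(17,12 \right)} \right)}} = \frac{-103 + 2 \left(-146\right)}{15^{2}} = \frac{-103 - 292}{225} = \left(-395\right) \frac{1}{225} = - \frac{79}{45}$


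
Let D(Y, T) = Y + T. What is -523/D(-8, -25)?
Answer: 523/33 ≈ 15.848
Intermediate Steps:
D(Y, T) = T + Y
-523/D(-8, -25) = -523/(-25 - 8) = -523/(-33) = -523*(-1/33) = 523/33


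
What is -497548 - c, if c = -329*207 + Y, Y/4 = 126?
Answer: -429949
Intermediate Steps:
Y = 504 (Y = 4*126 = 504)
c = -67599 (c = -329*207 + 504 = -68103 + 504 = -67599)
-497548 - c = -497548 - 1*(-67599) = -497548 + 67599 = -429949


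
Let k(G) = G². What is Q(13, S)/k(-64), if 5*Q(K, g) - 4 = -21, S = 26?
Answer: -17/20480 ≈ -0.00083008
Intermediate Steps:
Q(K, g) = -17/5 (Q(K, g) = ⅘ + (⅕)*(-21) = ⅘ - 21/5 = -17/5)
Q(13, S)/k(-64) = -17/(5*((-64)²)) = -17/5/4096 = -17/5*1/4096 = -17/20480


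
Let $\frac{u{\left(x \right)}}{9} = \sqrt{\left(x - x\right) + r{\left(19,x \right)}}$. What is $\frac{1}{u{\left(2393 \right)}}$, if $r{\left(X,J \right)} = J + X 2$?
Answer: $\frac{\sqrt{2431}}{21879} \approx 0.0022535$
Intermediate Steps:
$r{\left(X,J \right)} = J + 2 X$
$u{\left(x \right)} = 9 \sqrt{38 + x}$ ($u{\left(x \right)} = 9 \sqrt{\left(x - x\right) + \left(x + 2 \cdot 19\right)} = 9 \sqrt{0 + \left(x + 38\right)} = 9 \sqrt{0 + \left(38 + x\right)} = 9 \sqrt{38 + x}$)
$\frac{1}{u{\left(2393 \right)}} = \frac{1}{9 \sqrt{38 + 2393}} = \frac{1}{9 \sqrt{2431}} = \frac{\sqrt{2431}}{21879}$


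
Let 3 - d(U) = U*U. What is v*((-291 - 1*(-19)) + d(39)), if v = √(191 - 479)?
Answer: -21480*I*√2 ≈ -30377.0*I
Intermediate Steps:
d(U) = 3 - U² (d(U) = 3 - U*U = 3 - U²)
v = 12*I*√2 (v = √(-288) = 12*I*√2 ≈ 16.971*I)
v*((-291 - 1*(-19)) + d(39)) = (12*I*√2)*((-291 - 1*(-19)) + (3 - 1*39²)) = (12*I*√2)*((-291 + 19) + (3 - 1*1521)) = (12*I*√2)*(-272 + (3 - 1521)) = (12*I*√2)*(-272 - 1518) = (12*I*√2)*(-1790) = -21480*I*√2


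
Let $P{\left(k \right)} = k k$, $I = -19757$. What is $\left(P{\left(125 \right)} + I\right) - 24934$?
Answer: $-29066$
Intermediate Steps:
$P{\left(k \right)} = k^{2}$
$\left(P{\left(125 \right)} + I\right) - 24934 = \left(125^{2} - 19757\right) - 24934 = \left(15625 - 19757\right) - 24934 = -4132 - 24934 = -29066$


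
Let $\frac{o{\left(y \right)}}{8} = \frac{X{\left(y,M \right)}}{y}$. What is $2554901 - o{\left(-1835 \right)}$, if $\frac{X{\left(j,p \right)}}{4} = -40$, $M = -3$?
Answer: $\frac{937648411}{367} \approx 2.5549 \cdot 10^{6}$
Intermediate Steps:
$X{\left(j,p \right)} = -160$ ($X{\left(j,p \right)} = 4 \left(-40\right) = -160$)
$o{\left(y \right)} = - \frac{1280}{y}$ ($o{\left(y \right)} = 8 \left(- \frac{160}{y}\right) = - \frac{1280}{y}$)
$2554901 - o{\left(-1835 \right)} = 2554901 - - \frac{1280}{-1835} = 2554901 - \left(-1280\right) \left(- \frac{1}{1835}\right) = 2554901 - \frac{256}{367} = \frac{937648411}{367}$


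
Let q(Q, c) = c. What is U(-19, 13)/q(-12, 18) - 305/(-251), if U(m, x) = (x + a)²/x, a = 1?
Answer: 60283/29367 ≈ 2.0527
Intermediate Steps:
U(m, x) = (1 + x)²/x (U(m, x) = (x + 1)²/x = (1 + x)²/x)
U(-19, 13)/q(-12, 18) - 305/(-251) = ((1 + 13)²/13)/18 - 305/(-251) = ((1/13)*14²)*(1/18) - 305*(-1/251) = ((1/13)*196)*(1/18) + 305/251 = (196/13)*(1/18) + 305/251 = 98/117 + 305/251 = 60283/29367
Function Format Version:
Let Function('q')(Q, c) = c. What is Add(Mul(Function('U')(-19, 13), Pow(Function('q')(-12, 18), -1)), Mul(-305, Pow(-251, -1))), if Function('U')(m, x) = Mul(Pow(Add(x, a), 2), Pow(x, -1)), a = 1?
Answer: Rational(60283, 29367) ≈ 2.0527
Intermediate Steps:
Function('U')(m, x) = Mul(Pow(x, -1), Pow(Add(1, x), 2)) (Function('U')(m, x) = Mul(Pow(Add(x, 1), 2), Pow(x, -1)) = Mul(Pow(Add(1, x), 2), Pow(x, -1)) = Mul(Pow(x, -1), Pow(Add(1, x), 2)))
Add(Mul(Function('U')(-19, 13), Pow(Function('q')(-12, 18), -1)), Mul(-305, Pow(-251, -1))) = Add(Mul(Mul(Pow(13, -1), Pow(Add(1, 13), 2)), Pow(18, -1)), Mul(-305, Pow(-251, -1))) = Add(Mul(Mul(Rational(1, 13), Pow(14, 2)), Rational(1, 18)), Mul(-305, Rational(-1, 251))) = Add(Mul(Mul(Rational(1, 13), 196), Rational(1, 18)), Rational(305, 251)) = Add(Mul(Rational(196, 13), Rational(1, 18)), Rational(305, 251)) = Add(Rational(98, 117), Rational(305, 251)) = Rational(60283, 29367)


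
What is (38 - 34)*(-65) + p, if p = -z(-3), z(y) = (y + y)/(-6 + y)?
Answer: -782/3 ≈ -260.67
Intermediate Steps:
z(y) = 2*y/(-6 + y) (z(y) = (2*y)/(-6 + y) = 2*y/(-6 + y))
p = -⅔ (p = -2*(-3)/(-6 - 3) = -2*(-3)/(-9) = -2*(-3)*(-1)/9 = -1*⅔ = -⅔ ≈ -0.66667)
(38 - 34)*(-65) + p = (38 - 34)*(-65) - ⅔ = 4*(-65) - ⅔ = -260 - ⅔ = -782/3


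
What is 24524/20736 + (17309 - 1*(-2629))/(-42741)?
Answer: 5877277/8206272 ≈ 0.71619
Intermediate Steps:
24524/20736 + (17309 - 1*(-2629))/(-42741) = 24524*(1/20736) + (17309 + 2629)*(-1/42741) = 6131/5184 + 19938*(-1/42741) = 6131/5184 - 6646/14247 = 5877277/8206272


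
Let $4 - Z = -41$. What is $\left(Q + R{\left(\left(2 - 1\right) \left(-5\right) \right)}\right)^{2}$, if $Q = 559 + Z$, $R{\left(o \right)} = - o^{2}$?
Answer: $335241$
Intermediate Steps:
$Z = 45$ ($Z = 4 - -41 = 4 + 41 = 45$)
$Q = 604$ ($Q = 559 + 45 = 604$)
$\left(Q + R{\left(\left(2 - 1\right) \left(-5\right) \right)}\right)^{2} = \left(604 - \left(\left(2 - 1\right) \left(-5\right)\right)^{2}\right)^{2} = \left(604 - \left(1 \left(-5\right)\right)^{2}\right)^{2} = \left(604 - \left(-5\right)^{2}\right)^{2} = \left(604 - 25\right)^{2} = 579^{2} = 335241$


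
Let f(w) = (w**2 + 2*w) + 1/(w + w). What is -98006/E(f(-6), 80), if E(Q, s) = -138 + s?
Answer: 49003/29 ≈ 1689.8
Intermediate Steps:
f(w) = w**2 + 1/(2*w) + 2*w (f(w) = (w**2 + 2*w) + 1/(2*w) = w**2 + 1/(2*w) + 2*w)
-98006/E(f(-6), 80) = -98006/(-138 + 80) = -98006/(-58) = -98006*(-1/58) = 49003/29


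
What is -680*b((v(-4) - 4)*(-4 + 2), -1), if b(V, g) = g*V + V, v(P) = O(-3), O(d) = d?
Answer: 0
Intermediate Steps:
v(P) = -3
b(V, g) = V + V*g (b(V, g) = V*g + V = V + V*g)
-680*b((v(-4) - 4)*(-4 + 2), -1) = -680*(-3 - 4)*(-4 + 2)*(1 - 1) = -680*(-7*(-2))*0 = -9520*0 = -680*0 = 0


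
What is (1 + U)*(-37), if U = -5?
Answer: 148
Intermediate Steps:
(1 + U)*(-37) = (1 - 5)*(-37) = -4*(-37) = 148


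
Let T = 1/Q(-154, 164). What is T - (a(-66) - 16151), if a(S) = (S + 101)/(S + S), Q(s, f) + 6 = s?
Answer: 85278647/5280 ≈ 16151.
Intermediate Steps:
Q(s, f) = -6 + s
a(S) = (101 + S)/(2*S) (a(S) = (101 + S)/((2*S)) = (101 + S)*(1/(2*S)) = (101 + S)/(2*S))
T = -1/160 (T = 1/(-6 - 154) = 1/(-160) = -1/160 ≈ -0.0062500)
T - (a(-66) - 16151) = -1/160 - ((½)*(101 - 66)/(-66) - 16151) = -1/160 - ((½)*(-1/66)*35 - 16151) = -1/160 - (-35/132 - 16151) = -1/160 - 1*(-2131967/132) = -1/160 + 2131967/132 = 85278647/5280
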